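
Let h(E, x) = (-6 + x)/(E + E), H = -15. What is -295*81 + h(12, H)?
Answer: -191167/8 ≈ -23896.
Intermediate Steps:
h(E, x) = (-6 + x)/(2*E) (h(E, x) = (-6 + x)/((2*E)) = (-6 + x)*(1/(2*E)) = (-6 + x)/(2*E))
-295*81 + h(12, H) = -295*81 + (1/2)*(-6 - 15)/12 = -23895 + (1/2)*(1/12)*(-21) = -23895 - 7/8 = -191167/8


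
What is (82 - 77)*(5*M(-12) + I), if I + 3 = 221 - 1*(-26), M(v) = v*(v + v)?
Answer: 8420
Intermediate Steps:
M(v) = 2*v**2 (M(v) = v*(2*v) = 2*v**2)
I = 244 (I = -3 + (221 - 1*(-26)) = -3 + (221 + 26) = -3 + 247 = 244)
(82 - 77)*(5*M(-12) + I) = (82 - 77)*(5*(2*(-12)**2) + 244) = 5*(5*(2*144) + 244) = 5*(5*288 + 244) = 5*(1440 + 244) = 5*1684 = 8420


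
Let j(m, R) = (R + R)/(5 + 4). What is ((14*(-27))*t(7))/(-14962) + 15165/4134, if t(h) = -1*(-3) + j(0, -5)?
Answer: 38308401/10308818 ≈ 3.7161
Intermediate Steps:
j(m, R) = 2*R/9 (j(m, R) = (2*R)/9 = (2*R)*(⅑) = 2*R/9)
t(h) = 17/9 (t(h) = -1*(-3) + (2/9)*(-5) = 3 - 10/9 = 17/9)
((14*(-27))*t(7))/(-14962) + 15165/4134 = ((14*(-27))*(17/9))/(-14962) + 15165/4134 = -378*17/9*(-1/14962) + 15165*(1/4134) = -714*(-1/14962) + 5055/1378 = 357/7481 + 5055/1378 = 38308401/10308818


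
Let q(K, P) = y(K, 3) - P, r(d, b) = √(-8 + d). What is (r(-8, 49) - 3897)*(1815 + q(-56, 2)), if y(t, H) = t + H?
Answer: -6858720 + 7040*I ≈ -6.8587e+6 + 7040.0*I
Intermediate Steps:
y(t, H) = H + t
q(K, P) = 3 + K - P (q(K, P) = (3 + K) - P = 3 + K - P)
(r(-8, 49) - 3897)*(1815 + q(-56, 2)) = (√(-8 - 8) - 3897)*(1815 + (3 - 56 - 1*2)) = (√(-16) - 3897)*(1815 + (3 - 56 - 2)) = (4*I - 3897)*(1815 - 55) = (-3897 + 4*I)*1760 = -6858720 + 7040*I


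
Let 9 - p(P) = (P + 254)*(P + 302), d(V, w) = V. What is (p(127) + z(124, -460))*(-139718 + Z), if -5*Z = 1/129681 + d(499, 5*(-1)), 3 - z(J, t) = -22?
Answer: 2962993736416630/129681 ≈ 2.2848e+10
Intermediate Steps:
z(J, t) = 25 (z(J, t) = 3 - 1*(-22) = 3 + 22 = 25)
p(P) = 9 - (254 + P)*(302 + P) (p(P) = 9 - (P + 254)*(P + 302) = 9 - (254 + P)*(302 + P))
Z = -12942164/129681 (Z = -(1/129681 + 499)/5 = -⅕*64710820/129681 = -12942164/129681 ≈ -99.800)
(p(127) + z(124, -460))*(-139718 + Z) = ((-76699 - 1*127² - 556*127) + 25)*(-139718 - 12942164/129681) = ((-76699 - 1*16129 - 70612) + 25)*(-18131712122/129681) = ((-76699 - 16129 - 70612) + 25)*(-18131712122/129681) = (-163440 + 25)*(-18131712122/129681) = -163415*(-18131712122/129681) = 2962993736416630/129681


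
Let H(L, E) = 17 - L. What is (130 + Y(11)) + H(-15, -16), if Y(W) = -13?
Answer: 149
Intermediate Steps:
(130 + Y(11)) + H(-15, -16) = (130 - 13) + (17 - 1*(-15)) = 117 + (17 + 15) = 117 + 32 = 149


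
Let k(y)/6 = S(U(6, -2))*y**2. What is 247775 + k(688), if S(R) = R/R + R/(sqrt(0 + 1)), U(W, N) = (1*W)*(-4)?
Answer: -65073697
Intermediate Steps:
U(W, N) = -4*W (U(W, N) = W*(-4) = -4*W)
S(R) = 1 + R (S(R) = 1 + R/(sqrt(1)) = 1 + R/1 = 1 + R*1 = 1 + R)
k(y) = -138*y**2 (k(y) = 6*((1 - 4*6)*y**2) = 6*((1 - 24)*y**2) = 6*(-23*y**2) = -138*y**2)
247775 + k(688) = 247775 - 138*688**2 = 247775 - 138*473344 = 247775 - 65321472 = -65073697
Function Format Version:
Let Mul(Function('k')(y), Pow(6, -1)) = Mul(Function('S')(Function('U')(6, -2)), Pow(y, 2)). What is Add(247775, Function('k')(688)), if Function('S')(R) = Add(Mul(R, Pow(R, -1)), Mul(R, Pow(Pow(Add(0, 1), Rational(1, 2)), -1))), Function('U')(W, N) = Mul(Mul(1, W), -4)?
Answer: -65073697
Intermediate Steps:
Function('U')(W, N) = Mul(-4, W) (Function('U')(W, N) = Mul(W, -4) = Mul(-4, W))
Function('S')(R) = Add(1, R) (Function('S')(R) = Add(1, Mul(R, Pow(Pow(1, Rational(1, 2)), -1))) = Add(1, Mul(R, Pow(1, -1))) = Add(1, Mul(R, 1)) = Add(1, R))
Function('k')(y) = Mul(-138, Pow(y, 2)) (Function('k')(y) = Mul(6, Mul(Add(1, Mul(-4, 6)), Pow(y, 2))) = Mul(6, Mul(Add(1, -24), Pow(y, 2))) = Mul(6, Mul(-23, Pow(y, 2))) = Mul(-138, Pow(y, 2)))
Add(247775, Function('k')(688)) = Add(247775, Mul(-138, Pow(688, 2))) = Add(247775, Mul(-138, 473344)) = Add(247775, -65321472) = -65073697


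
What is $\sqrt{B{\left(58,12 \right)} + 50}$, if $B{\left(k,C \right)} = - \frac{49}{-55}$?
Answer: $\frac{3 \sqrt{17105}}{55} \approx 7.1338$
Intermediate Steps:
$B{\left(k,C \right)} = \frac{49}{55}$ ($B{\left(k,C \right)} = \left(-49\right) \left(- \frac{1}{55}\right) = \frac{49}{55}$)
$\sqrt{B{\left(58,12 \right)} + 50} = \sqrt{\frac{49}{55} + 50} = \sqrt{\frac{2799}{55}} = \frac{3 \sqrt{17105}}{55}$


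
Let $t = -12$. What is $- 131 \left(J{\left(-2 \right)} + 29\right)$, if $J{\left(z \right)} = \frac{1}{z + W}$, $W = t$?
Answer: $- \frac{53055}{14} \approx -3789.6$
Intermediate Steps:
$W = -12$
$J{\left(z \right)} = \frac{1}{-12 + z}$ ($J{\left(z \right)} = \frac{1}{z - 12} = \frac{1}{-12 + z}$)
$- 131 \left(J{\left(-2 \right)} + 29\right) = - 131 \left(\frac{1}{-12 - 2} + 29\right) = - 131 \left(\frac{1}{-14} + 29\right) = - 131 \left(- \frac{1}{14} + 29\right) = \left(-131\right) \frac{405}{14} = - \frac{53055}{14}$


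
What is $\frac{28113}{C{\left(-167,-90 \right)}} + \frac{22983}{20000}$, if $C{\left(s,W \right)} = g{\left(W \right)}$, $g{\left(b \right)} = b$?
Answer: $- \frac{18673051}{60000} \approx -311.22$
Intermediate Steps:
$C{\left(s,W \right)} = W$
$\frac{28113}{C{\left(-167,-90 \right)}} + \frac{22983}{20000} = \frac{28113}{-90} + \frac{22983}{20000} = 28113 \left(- \frac{1}{90}\right) + 22983 \cdot \frac{1}{20000} = - \frac{9371}{30} + \frac{22983}{20000} = - \frac{18673051}{60000}$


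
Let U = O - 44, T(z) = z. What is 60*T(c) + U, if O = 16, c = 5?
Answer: 272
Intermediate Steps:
U = -28 (U = 16 - 44 = -28)
60*T(c) + U = 60*5 - 28 = 300 - 28 = 272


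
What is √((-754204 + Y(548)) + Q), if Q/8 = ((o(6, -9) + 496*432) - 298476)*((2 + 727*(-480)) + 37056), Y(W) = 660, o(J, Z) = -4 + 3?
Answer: 2*√52527227434 ≈ 4.5838e+5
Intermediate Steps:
o(J, Z) = -1
Q = 210109663280 (Q = 8*(((-1 + 496*432) - 298476)*((2 + 727*(-480)) + 37056)) = 8*(((-1 + 214272) - 298476)*((2 - 348960) + 37056)) = 8*((214271 - 298476)*(-348958 + 37056)) = 8*(-84205*(-311902)) = 8*26263707910 = 210109663280)
√((-754204 + Y(548)) + Q) = √((-754204 + 660) + 210109663280) = √(-753544 + 210109663280) = √210108909736 = 2*√52527227434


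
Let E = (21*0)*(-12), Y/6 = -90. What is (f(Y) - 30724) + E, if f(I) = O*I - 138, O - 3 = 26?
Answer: -46522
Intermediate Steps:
Y = -540 (Y = 6*(-90) = -540)
O = 29 (O = 3 + 26 = 29)
f(I) = -138 + 29*I (f(I) = 29*I - 138 = -138 + 29*I)
E = 0 (E = 0*(-12) = 0)
(f(Y) - 30724) + E = ((-138 + 29*(-540)) - 30724) + 0 = ((-138 - 15660) - 30724) + 0 = (-15798 - 30724) + 0 = -46522 + 0 = -46522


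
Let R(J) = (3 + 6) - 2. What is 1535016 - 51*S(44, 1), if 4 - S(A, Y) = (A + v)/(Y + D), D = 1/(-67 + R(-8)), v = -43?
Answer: 90556968/59 ≈ 1.5349e+6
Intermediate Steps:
R(J) = 7 (R(J) = 9 - 2 = 7)
D = -1/60 (D = 1/(-67 + 7) = 1/(-60) = -1/60 ≈ -0.016667)
S(A, Y) = 4 - (-43 + A)/(-1/60 + Y) (S(A, Y) = 4 - (A - 43)/(Y - 1/60) = 4 - (-43 + A)/(-1/60 + Y))
1535016 - 51*S(44, 1) = 1535016 - 51*4*(644 - 15*44 + 60*1)/(-1 + 60*1) = 1535016 - 51*4*(644 - 660 + 60)/(-1 + 60) = 1535016 - 51*4*44/59 = 1535016 - 51*4*(1/59)*44 = 1535016 - 51*176/59 = 1535016 - 1*8976/59 = 1535016 - 8976/59 = 90556968/59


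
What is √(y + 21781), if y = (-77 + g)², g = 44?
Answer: √22870 ≈ 151.23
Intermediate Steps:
y = 1089 (y = (-77 + 44)² = (-33)² = 1089)
√(y + 21781) = √(1089 + 21781) = √22870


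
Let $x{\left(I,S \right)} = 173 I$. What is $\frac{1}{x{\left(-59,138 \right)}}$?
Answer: $- \frac{1}{10207} \approx -9.7972 \cdot 10^{-5}$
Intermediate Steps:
$\frac{1}{x{\left(-59,138 \right)}} = \frac{1}{173 \left(-59\right)} = \frac{1}{-10207} = - \frac{1}{10207}$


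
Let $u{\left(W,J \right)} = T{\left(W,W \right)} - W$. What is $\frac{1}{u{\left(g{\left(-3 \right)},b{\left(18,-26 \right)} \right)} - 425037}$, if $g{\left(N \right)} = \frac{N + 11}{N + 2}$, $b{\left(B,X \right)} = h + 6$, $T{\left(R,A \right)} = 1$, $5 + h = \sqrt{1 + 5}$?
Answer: $- \frac{1}{425028} \approx -2.3528 \cdot 10^{-6}$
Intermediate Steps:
$h = -5 + \sqrt{6}$ ($h = -5 + \sqrt{1 + 5} = -5 + \sqrt{6} \approx -2.5505$)
$b{\left(B,X \right)} = 1 + \sqrt{6}$ ($b{\left(B,X \right)} = \left(-5 + \sqrt{6}\right) + 6 = 1 + \sqrt{6}$)
$g{\left(N \right)} = \frac{11 + N}{2 + N}$
$u{\left(W,J \right)} = 1 - W$
$\frac{1}{u{\left(g{\left(-3 \right)},b{\left(18,-26 \right)} \right)} - 425037} = \frac{1}{\left(1 - \frac{11 - 3}{2 - 3}\right) - 425037} = \frac{1}{\left(1 - \frac{1}{-1} \cdot 8\right) - 425037} = \frac{1}{\left(1 - \left(-1\right) 8\right) - 425037} = \frac{1}{\left(1 - -8\right) - 425037} = \frac{1}{\left(1 + 8\right) - 425037} = \frac{1}{9 - 425037} = \frac{1}{-425028} = - \frac{1}{425028}$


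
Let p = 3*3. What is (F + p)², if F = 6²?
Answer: 2025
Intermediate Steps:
F = 36
p = 9
(F + p)² = (36 + 9)² = 45² = 2025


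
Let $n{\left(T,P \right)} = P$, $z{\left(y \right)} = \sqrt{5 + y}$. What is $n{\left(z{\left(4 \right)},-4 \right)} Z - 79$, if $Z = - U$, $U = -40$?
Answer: $-239$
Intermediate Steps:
$Z = 40$ ($Z = \left(-1\right) \left(-40\right) = 40$)
$n{\left(z{\left(4 \right)},-4 \right)} Z - 79 = \left(-4\right) 40 - 79 = -160 - 79 = -239$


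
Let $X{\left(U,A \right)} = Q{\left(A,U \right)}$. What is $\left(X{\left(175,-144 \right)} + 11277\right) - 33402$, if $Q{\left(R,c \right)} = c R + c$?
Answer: $-47150$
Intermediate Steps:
$Q{\left(R,c \right)} = c + R c$ ($Q{\left(R,c \right)} = R c + c = c + R c$)
$X{\left(U,A \right)} = U \left(1 + A\right)$
$\left(X{\left(175,-144 \right)} + 11277\right) - 33402 = \left(175 \left(1 - 144\right) + 11277\right) - 33402 = \left(175 \left(-143\right) + 11277\right) - 33402 = \left(-25025 + 11277\right) - 33402 = -13748 - 33402 = -47150$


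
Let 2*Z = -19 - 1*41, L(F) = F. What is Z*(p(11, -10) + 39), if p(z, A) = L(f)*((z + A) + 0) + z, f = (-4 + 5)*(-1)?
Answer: -1470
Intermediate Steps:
f = -1 (f = 1*(-1) = -1)
p(z, A) = -A (p(z, A) = -((z + A) + 0) + z = -((A + z) + 0) + z = -(A + z) + z = (-A - z) + z = -A)
Z = -30 (Z = (-19 - 1*41)/2 = (-19 - 41)/2 = (1/2)*(-60) = -30)
Z*(p(11, -10) + 39) = -30*(-1*(-10) + 39) = -30*(10 + 39) = -30*49 = -1470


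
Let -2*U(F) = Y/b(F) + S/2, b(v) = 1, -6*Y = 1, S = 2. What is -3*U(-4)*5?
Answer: 25/4 ≈ 6.2500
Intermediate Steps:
Y = -1/6 (Y = -1/6*1 = -1/6 ≈ -0.16667)
U(F) = -5/12 (U(F) = -(-1/6/1 + 2/2)/2 = -(-1/6*1 + 2*(1/2))/2 = -(-1/6 + 1)/2 = -1/2*5/6 = -5/12)
-3*U(-4)*5 = -3*(-5/12)*5 = (5/4)*5 = 25/4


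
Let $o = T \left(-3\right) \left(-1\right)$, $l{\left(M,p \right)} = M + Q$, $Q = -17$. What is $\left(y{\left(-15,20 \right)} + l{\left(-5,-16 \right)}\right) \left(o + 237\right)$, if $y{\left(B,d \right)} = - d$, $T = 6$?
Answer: $-10710$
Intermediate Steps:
$l{\left(M,p \right)} = -17 + M$ ($l{\left(M,p \right)} = M - 17 = -17 + M$)
$o = 18$ ($o = 6 \left(-3\right) \left(-1\right) = \left(-18\right) \left(-1\right) = 18$)
$\left(y{\left(-15,20 \right)} + l{\left(-5,-16 \right)}\right) \left(o + 237\right) = \left(\left(-1\right) 20 - 22\right) \left(18 + 237\right) = \left(-20 - 22\right) 255 = \left(-42\right) 255 = -10710$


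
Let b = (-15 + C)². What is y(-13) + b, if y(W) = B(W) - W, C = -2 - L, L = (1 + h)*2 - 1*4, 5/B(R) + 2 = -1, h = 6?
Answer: 2221/3 ≈ 740.33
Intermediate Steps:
B(R) = -5/3 (B(R) = 5/(-2 - 1) = 5/(-3) = 5*(-⅓) = -5/3)
L = 10 (L = (1 + 6)*2 - 1*4 = 7*2 - 4 = 14 - 4 = 10)
C = -12 (C = -2 - 1*10 = -2 - 10 = -12)
b = 729 (b = (-15 - 12)² = (-27)² = 729)
y(W) = -5/3 - W
y(-13) + b = (-5/3 - 1*(-13)) + 729 = (-5/3 + 13) + 729 = 34/3 + 729 = 2221/3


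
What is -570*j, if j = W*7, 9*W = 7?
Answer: -9310/3 ≈ -3103.3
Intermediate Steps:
W = 7/9 (W = (1/9)*7 = 7/9 ≈ 0.77778)
j = 49/9 (j = (7/9)*7 = 49/9 ≈ 5.4444)
-570*j = -570*49/9 = -9310/3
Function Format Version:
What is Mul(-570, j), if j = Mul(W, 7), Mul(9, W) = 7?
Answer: Rational(-9310, 3) ≈ -3103.3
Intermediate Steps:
W = Rational(7, 9) (W = Mul(Rational(1, 9), 7) = Rational(7, 9) ≈ 0.77778)
j = Rational(49, 9) (j = Mul(Rational(7, 9), 7) = Rational(49, 9) ≈ 5.4444)
Mul(-570, j) = Mul(-570, Rational(49, 9)) = Rational(-9310, 3)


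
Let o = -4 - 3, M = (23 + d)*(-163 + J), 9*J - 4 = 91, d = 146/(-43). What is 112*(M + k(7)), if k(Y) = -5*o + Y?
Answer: -42572768/129 ≈ -3.3002e+5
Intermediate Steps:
d = -146/43 (d = 146*(-1/43) = -146/43 ≈ -3.3953)
J = 95/9 (J = 4/9 + (⅑)*91 = 4/9 + 91/9 = 95/9 ≈ 10.556)
M = -385532/129 (M = (23 - 146/43)*(-163 + 95/9) = (843/43)*(-1372/9) = -385532/129 ≈ -2988.6)
o = -7
k(Y) = 35 + Y (k(Y) = -5*(-7) + Y = 35 + Y)
112*(M + k(7)) = 112*(-385532/129 + (35 + 7)) = 112*(-385532/129 + 42) = 112*(-380114/129) = -42572768/129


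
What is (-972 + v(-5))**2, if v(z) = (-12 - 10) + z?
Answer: 998001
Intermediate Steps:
v(z) = -22 + z
(-972 + v(-5))**2 = (-972 + (-22 - 5))**2 = (-972 - 27)**2 = (-999)**2 = 998001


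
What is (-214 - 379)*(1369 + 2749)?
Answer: -2441974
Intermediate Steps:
(-214 - 379)*(1369 + 2749) = -593*4118 = -2441974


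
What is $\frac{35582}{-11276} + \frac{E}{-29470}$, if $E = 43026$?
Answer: $- \frac{383440679}{83075930} \approx -4.6155$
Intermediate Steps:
$\frac{35582}{-11276} + \frac{E}{-29470} = \frac{35582}{-11276} + \frac{43026}{-29470} = 35582 \left(- \frac{1}{11276}\right) + 43026 \left(- \frac{1}{29470}\right) = - \frac{17791}{5638} - \frac{21513}{14735} = - \frac{383440679}{83075930}$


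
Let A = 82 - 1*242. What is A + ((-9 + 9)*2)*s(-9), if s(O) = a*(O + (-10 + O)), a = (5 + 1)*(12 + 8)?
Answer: -160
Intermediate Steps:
a = 120 (a = 6*20 = 120)
s(O) = -1200 + 240*O (s(O) = 120*(O + (-10 + O)) = 120*(-10 + 2*O) = -1200 + 240*O)
A = -160 (A = 82 - 242 = -160)
A + ((-9 + 9)*2)*s(-9) = -160 + ((-9 + 9)*2)*(-1200 + 240*(-9)) = -160 + (0*2)*(-1200 - 2160) = -160 + 0*(-3360) = -160 + 0 = -160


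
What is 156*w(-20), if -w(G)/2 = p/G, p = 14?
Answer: 1092/5 ≈ 218.40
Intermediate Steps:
w(G) = -28/G
156*w(-20) = 156*(-28/(-20)) = 156*(-28*(-1/20)) = 156*(7/5) = 1092/5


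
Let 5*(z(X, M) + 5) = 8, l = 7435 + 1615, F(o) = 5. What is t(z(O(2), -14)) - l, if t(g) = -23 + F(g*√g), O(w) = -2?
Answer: -9068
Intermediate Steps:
l = 9050
z(X, M) = -17/5 (z(X, M) = -5 + (⅕)*8 = -5 + 8/5 = -17/5)
t(g) = -18 (t(g) = -23 + 5 = -18)
t(z(O(2), -14)) - l = -18 - 1*9050 = -18 - 9050 = -9068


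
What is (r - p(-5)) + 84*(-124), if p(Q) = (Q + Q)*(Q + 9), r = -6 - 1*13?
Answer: -10395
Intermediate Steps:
r = -19 (r = -6 - 13 = -19)
p(Q) = 2*Q*(9 + Q) (p(Q) = (2*Q)*(9 + Q) = 2*Q*(9 + Q))
(r - p(-5)) + 84*(-124) = (-19 - 2*(-5)*(9 - 5)) + 84*(-124) = (-19 - 2*(-5)*4) - 10416 = (-19 - 1*(-40)) - 10416 = (-19 + 40) - 10416 = 21 - 10416 = -10395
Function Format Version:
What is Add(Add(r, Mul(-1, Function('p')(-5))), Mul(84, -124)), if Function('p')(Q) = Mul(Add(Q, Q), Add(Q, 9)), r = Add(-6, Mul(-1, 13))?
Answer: -10395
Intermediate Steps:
r = -19 (r = Add(-6, -13) = -19)
Function('p')(Q) = Mul(2, Q, Add(9, Q)) (Function('p')(Q) = Mul(Mul(2, Q), Add(9, Q)) = Mul(2, Q, Add(9, Q)))
Add(Add(r, Mul(-1, Function('p')(-5))), Mul(84, -124)) = Add(Add(-19, Mul(-1, Mul(2, -5, Add(9, -5)))), Mul(84, -124)) = Add(Add(-19, Mul(-1, Mul(2, -5, 4))), -10416) = Add(Add(-19, Mul(-1, -40)), -10416) = Add(Add(-19, 40), -10416) = Add(21, -10416) = -10395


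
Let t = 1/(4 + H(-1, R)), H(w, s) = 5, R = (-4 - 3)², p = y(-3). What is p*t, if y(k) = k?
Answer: -⅓ ≈ -0.33333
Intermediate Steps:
p = -3
R = 49 (R = (-7)² = 49)
t = ⅑ (t = 1/(4 + 5) = 1/9 = ⅑ ≈ 0.11111)
p*t = -3*⅑ = -⅓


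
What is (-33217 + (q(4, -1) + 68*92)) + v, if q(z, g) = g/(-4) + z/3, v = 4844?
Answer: -265385/12 ≈ -22115.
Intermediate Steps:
q(z, g) = -g/4 + z/3 (q(z, g) = g*(-¼) + z*(⅓) = -g/4 + z/3)
(-33217 + (q(4, -1) + 68*92)) + v = (-33217 + ((-¼*(-1) + (⅓)*4) + 68*92)) + 4844 = (-33217 + ((¼ + 4/3) + 6256)) + 4844 = (-33217 + (19/12 + 6256)) + 4844 = (-33217 + 75091/12) + 4844 = -323513/12 + 4844 = -265385/12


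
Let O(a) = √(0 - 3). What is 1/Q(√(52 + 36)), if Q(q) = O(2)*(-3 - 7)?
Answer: I*√3/30 ≈ 0.057735*I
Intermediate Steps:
O(a) = I*√3 (O(a) = √(-3) = I*√3)
Q(q) = -10*I*√3 (Q(q) = (I*√3)*(-3 - 7) = (I*√3)*(-10) = -10*I*√3)
1/Q(√(52 + 36)) = 1/(-10*I*√3) = I*√3/30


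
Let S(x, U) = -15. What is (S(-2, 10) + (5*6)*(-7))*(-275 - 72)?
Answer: 78075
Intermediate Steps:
(S(-2, 10) + (5*6)*(-7))*(-275 - 72) = (-15 + (5*6)*(-7))*(-275 - 72) = (-15 + 30*(-7))*(-347) = (-15 - 210)*(-347) = -225*(-347) = 78075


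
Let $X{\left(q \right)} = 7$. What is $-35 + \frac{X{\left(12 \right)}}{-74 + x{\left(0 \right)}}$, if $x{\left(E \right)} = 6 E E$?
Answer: $- \frac{2597}{74} \approx -35.095$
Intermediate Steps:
$x{\left(E \right)} = 6 E^{2}$
$-35 + \frac{X{\left(12 \right)}}{-74 + x{\left(0 \right)}} = -35 + \frac{1}{-74 + 6 \cdot 0^{2}} \cdot 7 = -35 + \frac{1}{-74 + 6 \cdot 0} \cdot 7 = -35 + \frac{1}{-74 + 0} \cdot 7 = -35 + \frac{1}{-74} \cdot 7 = -35 - \frac{7}{74} = - \frac{2597}{74}$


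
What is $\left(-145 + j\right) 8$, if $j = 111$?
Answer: $-272$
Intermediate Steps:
$\left(-145 + j\right) 8 = \left(-145 + 111\right) 8 = \left(-34\right) 8 = -272$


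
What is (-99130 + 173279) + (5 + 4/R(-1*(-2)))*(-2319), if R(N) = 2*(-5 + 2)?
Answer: 64100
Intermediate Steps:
R(N) = -6 (R(N) = 2*(-3) = -6)
(-99130 + 173279) + (5 + 4/R(-1*(-2)))*(-2319) = (-99130 + 173279) + (5 + 4/(-6))*(-2319) = 74149 + (5 + 4*(-⅙))*(-2319) = 74149 + (5 - ⅔)*(-2319) = 74149 + (13/3)*(-2319) = 74149 - 10049 = 64100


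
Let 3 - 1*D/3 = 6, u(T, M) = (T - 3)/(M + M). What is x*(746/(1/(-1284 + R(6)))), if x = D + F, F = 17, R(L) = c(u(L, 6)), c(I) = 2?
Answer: -7650976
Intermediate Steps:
u(T, M) = (-3 + T)/(2*M) (u(T, M) = (-3 + T)/((2*M)) = (-3 + T)*(1/(2*M)) = (-3 + T)/(2*M))
D = -9 (D = 9 - 3*6 = 9 - 18 = -9)
R(L) = 2
x = 8 (x = -9 + 17 = 8)
x*(746/(1/(-1284 + R(6)))) = 8*(746/(1/(-1284 + 2))) = 8*(746/(1/(-1282))) = 8*(746/(-1/1282)) = 8*(746*(-1282)) = 8*(-956372) = -7650976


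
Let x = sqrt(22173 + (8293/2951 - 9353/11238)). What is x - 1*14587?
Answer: -14587 + sqrt(24388195712800167690)/33163338 ≈ -14438.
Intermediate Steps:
x = sqrt(24388195712800167690)/33163338 (x = sqrt(22173 + (8293*(1/2951) - 9353*1/11238)) = sqrt(22173 + (8293/2951 - 9353/11238)) = sqrt(22173 + 65596031/33163338) = sqrt(735396289505/33163338) = sqrt(24388195712800167690)/33163338 ≈ 148.91)
x - 1*14587 = sqrt(24388195712800167690)/33163338 - 1*14587 = sqrt(24388195712800167690)/33163338 - 14587 = -14587 + sqrt(24388195712800167690)/33163338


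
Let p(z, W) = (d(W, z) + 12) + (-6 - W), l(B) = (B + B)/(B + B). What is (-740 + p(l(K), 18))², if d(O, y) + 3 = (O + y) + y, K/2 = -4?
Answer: 540225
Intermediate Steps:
K = -8 (K = 2*(-4) = -8)
l(B) = 1 (l(B) = (2*B)/((2*B)) = (2*B)*(1/(2*B)) = 1)
d(O, y) = -3 + O + 2*y (d(O, y) = -3 + ((O + y) + y) = -3 + (O + 2*y) = -3 + O + 2*y)
p(z, W) = 3 + 2*z (p(z, W) = ((-3 + W + 2*z) + 12) + (-6 - W) = (9 + W + 2*z) + (-6 - W) = 3 + 2*z)
(-740 + p(l(K), 18))² = (-740 + (3 + 2*1))² = (-740 + (3 + 2))² = (-740 + 5)² = (-735)² = 540225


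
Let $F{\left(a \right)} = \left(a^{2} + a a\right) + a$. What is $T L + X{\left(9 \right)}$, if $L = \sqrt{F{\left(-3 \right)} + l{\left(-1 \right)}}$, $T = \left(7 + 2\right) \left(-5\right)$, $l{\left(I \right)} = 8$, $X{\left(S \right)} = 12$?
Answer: $12 - 45 \sqrt{23} \approx -203.81$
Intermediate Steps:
$F{\left(a \right)} = a + 2 a^{2}$ ($F{\left(a \right)} = \left(a^{2} + a^{2}\right) + a = 2 a^{2} + a = a + 2 a^{2}$)
$T = -45$ ($T = 9 \left(-5\right) = -45$)
$L = \sqrt{23}$ ($L = \sqrt{- 3 \left(1 + 2 \left(-3\right)\right) + 8} = \sqrt{- 3 \left(1 - 6\right) + 8} = \sqrt{\left(-3\right) \left(-5\right) + 8} = \sqrt{15 + 8} = \sqrt{23} \approx 4.7958$)
$T L + X{\left(9 \right)} = - 45 \sqrt{23} + 12 = 12 - 45 \sqrt{23}$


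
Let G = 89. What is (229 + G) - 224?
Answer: 94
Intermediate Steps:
(229 + G) - 224 = (229 + 89) - 224 = 318 - 224 = 94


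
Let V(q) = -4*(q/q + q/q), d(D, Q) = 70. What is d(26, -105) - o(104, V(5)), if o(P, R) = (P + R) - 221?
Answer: 195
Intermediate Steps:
V(q) = -8 (V(q) = -4*(1 + 1) = -4*2 = -8)
o(P, R) = -221 + P + R
d(26, -105) - o(104, V(5)) = 70 - (-221 + 104 - 8) = 70 - 1*(-125) = 70 + 125 = 195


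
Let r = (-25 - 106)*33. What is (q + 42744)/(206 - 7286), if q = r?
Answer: -12807/2360 ≈ -5.4267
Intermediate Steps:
r = -4323 (r = -131*33 = -4323)
q = -4323
(q + 42744)/(206 - 7286) = (-4323 + 42744)/(206 - 7286) = 38421/(-7080) = 38421*(-1/7080) = -12807/2360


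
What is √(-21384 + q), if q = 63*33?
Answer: 3*I*√2145 ≈ 138.94*I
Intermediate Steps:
q = 2079
√(-21384 + q) = √(-21384 + 2079) = √(-19305) = 3*I*√2145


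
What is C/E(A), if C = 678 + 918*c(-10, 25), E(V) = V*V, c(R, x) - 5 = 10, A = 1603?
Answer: 2064/367087 ≈ 0.0056226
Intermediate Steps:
c(R, x) = 15 (c(R, x) = 5 + 10 = 15)
E(V) = V²
C = 14448 (C = 678 + 918*15 = 678 + 13770 = 14448)
C/E(A) = 14448/(1603²) = 14448/2569609 = 14448*(1/2569609) = 2064/367087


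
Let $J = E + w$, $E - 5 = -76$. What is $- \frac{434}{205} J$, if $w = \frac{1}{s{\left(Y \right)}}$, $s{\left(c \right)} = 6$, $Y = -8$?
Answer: $\frac{18445}{123} \approx 149.96$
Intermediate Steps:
$E = -71$ ($E = 5 - 76 = -71$)
$w = \frac{1}{6} \approx 0.16667$
$J = - \frac{425}{6}$ ($J = -71 + \frac{1}{6} = - \frac{425}{6} \approx -70.833$)
$- \frac{434}{205} J = - \frac{434}{205} \left(- \frac{425}{6}\right) = \left(-434\right) \frac{1}{205} \left(- \frac{425}{6}\right) = \left(- \frac{434}{205}\right) \left(- \frac{425}{6}\right) = \frac{18445}{123}$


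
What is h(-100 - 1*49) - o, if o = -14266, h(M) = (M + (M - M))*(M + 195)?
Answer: 7412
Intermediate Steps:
h(M) = M*(195 + M) (h(M) = (M + 0)*(195 + M) = M*(195 + M))
h(-100 - 1*49) - o = (-100 - 1*49)*(195 + (-100 - 1*49)) - 1*(-14266) = (-100 - 49)*(195 + (-100 - 49)) + 14266 = -149*(195 - 149) + 14266 = -149*46 + 14266 = -6854 + 14266 = 7412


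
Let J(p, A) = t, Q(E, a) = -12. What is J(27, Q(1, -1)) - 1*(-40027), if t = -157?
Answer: 39870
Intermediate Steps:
J(p, A) = -157
J(27, Q(1, -1)) - 1*(-40027) = -157 - 1*(-40027) = -157 + 40027 = 39870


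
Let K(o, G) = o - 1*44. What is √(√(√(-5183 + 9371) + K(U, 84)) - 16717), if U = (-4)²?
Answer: √(-16717 + √2*√(-14 + √1047)) ≈ 129.27*I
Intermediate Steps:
U = 16
K(o, G) = -44 + o (K(o, G) = o - 44 = -44 + o)
√(√(√(-5183 + 9371) + K(U, 84)) - 16717) = √(√(√(-5183 + 9371) + (-44 + 16)) - 16717) = √(√(√4188 - 28) - 16717) = √(√(2*√1047 - 28) - 16717) = √(√(-28 + 2*√1047) - 16717) = √(-16717 + √(-28 + 2*√1047))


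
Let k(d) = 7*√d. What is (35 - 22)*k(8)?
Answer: 182*√2 ≈ 257.39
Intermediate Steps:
(35 - 22)*k(8) = (35 - 22)*(7*√8) = 13*(7*(2*√2)) = 13*(14*√2) = 182*√2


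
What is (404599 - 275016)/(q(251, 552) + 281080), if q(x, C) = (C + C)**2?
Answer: 129583/1499896 ≈ 0.086395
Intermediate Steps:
q(x, C) = 4*C**2 (q(x, C) = (2*C)**2 = 4*C**2)
(404599 - 275016)/(q(251, 552) + 281080) = (404599 - 275016)/(4*552**2 + 281080) = 129583/(4*304704 + 281080) = 129583/(1218816 + 281080) = 129583/1499896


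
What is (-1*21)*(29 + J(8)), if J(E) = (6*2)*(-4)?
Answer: 399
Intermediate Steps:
J(E) = -48 (J(E) = 12*(-4) = -48)
(-1*21)*(29 + J(8)) = (-1*21)*(29 - 48) = -21*(-19) = 399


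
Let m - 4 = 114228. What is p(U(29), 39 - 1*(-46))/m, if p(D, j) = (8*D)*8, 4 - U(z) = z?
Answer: -200/14279 ≈ -0.014007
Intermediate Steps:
U(z) = 4 - z
m = 114232 (m = 4 + 114228 = 114232)
p(D, j) = 64*D
p(U(29), 39 - 1*(-46))/m = (64*(4 - 1*29))/114232 = (64*(4 - 29))*(1/114232) = (64*(-25))*(1/114232) = -1600*1/114232 = -200/14279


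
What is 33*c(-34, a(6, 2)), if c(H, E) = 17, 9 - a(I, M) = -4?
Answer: 561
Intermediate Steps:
a(I, M) = 13 (a(I, M) = 9 - 1*(-4) = 9 + 4 = 13)
33*c(-34, a(6, 2)) = 33*17 = 561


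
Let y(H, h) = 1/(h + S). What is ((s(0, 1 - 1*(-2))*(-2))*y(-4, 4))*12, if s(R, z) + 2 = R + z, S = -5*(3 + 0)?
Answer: 24/11 ≈ 2.1818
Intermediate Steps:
S = -15 (S = -5*3 = -15)
s(R, z) = -2 + R + z (s(R, z) = -2 + (R + z) = -2 + R + z)
y(H, h) = 1/(-15 + h) (y(H, h) = 1/(h - 15) = 1/(-15 + h))
((s(0, 1 - 1*(-2))*(-2))*y(-4, 4))*12 = (((-2 + 0 + (1 - 1*(-2)))*(-2))/(-15 + 4))*12 = (((-2 + 0 + (1 + 2))*(-2))/(-11))*12 = (((-2 + 0 + 3)*(-2))*(-1/11))*12 = ((1*(-2))*(-1/11))*12 = -2*(-1/11)*12 = (2/11)*12 = 24/11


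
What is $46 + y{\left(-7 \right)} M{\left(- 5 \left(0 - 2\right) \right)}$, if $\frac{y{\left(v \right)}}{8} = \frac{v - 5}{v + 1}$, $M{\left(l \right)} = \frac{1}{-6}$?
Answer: $\frac{130}{3} \approx 43.333$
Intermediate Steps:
$M{\left(l \right)} = - \frac{1}{6}$
$y{\left(v \right)} = \frac{8 \left(-5 + v\right)}{1 + v}$ ($y{\left(v \right)} = 8 \frac{v - 5}{v + 1} = 8 \frac{-5 + v}{1 + v} = \frac{8 \left(-5 + v\right)}{1 + v}$)
$46 + y{\left(-7 \right)} M{\left(- 5 \left(0 - 2\right) \right)} = 46 + \frac{8 \left(-5 - 7\right)}{1 - 7} \left(- \frac{1}{6}\right) = 46 + 8 \frac{1}{-6} \left(-12\right) \left(- \frac{1}{6}\right) = 46 + 8 \left(- \frac{1}{6}\right) \left(-12\right) \left(- \frac{1}{6}\right) = 46 + 16 \left(- \frac{1}{6}\right) = 46 - \frac{8}{3} = \frac{130}{3}$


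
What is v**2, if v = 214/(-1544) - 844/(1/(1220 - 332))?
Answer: 334769270641585081/595984 ≈ 5.6171e+11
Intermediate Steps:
v = -578592491/772 (v = 214*(-1/1544) - 844/(1/888) = -107/772 - 844/1/888 = -107/772 - 844*888 = -107/772 - 749472 = -578592491/772 ≈ -7.4947e+5)
v**2 = (-578592491/772)**2 = 334769270641585081/595984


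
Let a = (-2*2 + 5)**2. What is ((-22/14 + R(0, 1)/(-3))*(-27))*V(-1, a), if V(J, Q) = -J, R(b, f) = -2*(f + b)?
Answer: 171/7 ≈ 24.429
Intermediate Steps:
R(b, f) = -2*b - 2*f (R(b, f) = -2*(b + f) = -2*b - 2*f)
a = 1 (a = (-4 + 5)**2 = 1**2 = 1)
((-22/14 + R(0, 1)/(-3))*(-27))*V(-1, a) = ((-22/14 + (-2*0 - 2*1)/(-3))*(-27))*(-1*(-1)) = ((-22*1/14 + (0 - 2)*(-1/3))*(-27))*1 = ((-11/7 - 2*(-1/3))*(-27))*1 = ((-11/7 + 2/3)*(-27))*1 = -19/21*(-27)*1 = (171/7)*1 = 171/7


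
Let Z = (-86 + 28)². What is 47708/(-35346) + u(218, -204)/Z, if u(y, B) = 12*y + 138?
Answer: -15786707/29725986 ≈ -0.53107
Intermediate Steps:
u(y, B) = 138 + 12*y
Z = 3364 (Z = (-58)² = 3364)
47708/(-35346) + u(218, -204)/Z = 47708/(-35346) + (138 + 12*218)/3364 = 47708*(-1/35346) + (138 + 2616)*(1/3364) = -23854/17673 + 2754*(1/3364) = -23854/17673 + 1377/1682 = -15786707/29725986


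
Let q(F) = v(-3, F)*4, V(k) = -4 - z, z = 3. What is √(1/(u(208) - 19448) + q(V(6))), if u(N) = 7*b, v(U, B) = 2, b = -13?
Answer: √339351181/6513 ≈ 2.8284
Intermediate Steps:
V(k) = -7 (V(k) = -4 - 1*3 = -4 - 3 = -7)
q(F) = 8 (q(F) = 2*4 = 8)
u(N) = -91 (u(N) = 7*(-13) = -91)
√(1/(u(208) - 19448) + q(V(6))) = √(1/(-91 - 19448) + 8) = √(1/(-19539) + 8) = √(-1/19539 + 8) = √(156311/19539) = √339351181/6513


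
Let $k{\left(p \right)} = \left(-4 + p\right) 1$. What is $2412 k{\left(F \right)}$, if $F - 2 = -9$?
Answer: $-26532$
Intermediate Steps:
$F = -7$ ($F = 2 - 9 = -7$)
$k{\left(p \right)} = -4 + p$
$2412 k{\left(F \right)} = 2412 \left(-4 - 7\right) = 2412 \left(-11\right) = -26532$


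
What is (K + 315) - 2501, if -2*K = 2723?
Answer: -7095/2 ≈ -3547.5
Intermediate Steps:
K = -2723/2 (K = -½*2723 = -2723/2 ≈ -1361.5)
(K + 315) - 2501 = (-2723/2 + 315) - 2501 = -2093/2 - 2501 = -7095/2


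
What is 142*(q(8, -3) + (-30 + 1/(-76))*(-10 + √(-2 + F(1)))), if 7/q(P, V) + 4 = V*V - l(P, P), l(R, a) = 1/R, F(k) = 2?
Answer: 31731533/741 ≈ 42823.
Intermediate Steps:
q(P, V) = 7/(-4 + V² - 1/P) (q(P, V) = 7/(-4 + (V*V - 1/P)) = 7/(-4 + (V² - 1/P)) = 7/(-4 + V² - 1/P))
142*(q(8, -3) + (-30 + 1/(-76))*(-10 + √(-2 + F(1)))) = 142*(-7*8/(1 - 1*8*(-4 + (-3)²)) + (-30 + 1/(-76))*(-10 + √(-2 + 2))) = 142*(-7*8/(1 - 1*8*(-4 + 9)) + (-30 - 1/76)*(-10 + √0)) = 142*(-7*8/(1 - 1*8*5) - 2281*(-10 + 0)/76) = 142*(-7*8/(1 - 40) - 2281/76*(-10)) = 142*(-7*8/(-39) + 11405/38) = 142*(-7*8*(-1/39) + 11405/38) = 142*(56/39 + 11405/38) = 142*(446923/1482) = 31731533/741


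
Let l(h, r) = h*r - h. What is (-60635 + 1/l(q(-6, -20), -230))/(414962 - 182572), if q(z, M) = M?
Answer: -280133699/1073641800 ≈ -0.26092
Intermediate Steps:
l(h, r) = -h + h*r
(-60635 + 1/l(q(-6, -20), -230))/(414962 - 182572) = (-60635 + 1/(-20*(-1 - 230)))/(414962 - 182572) = (-60635 + 1/(-20*(-231)))/232390 = (-60635 + 1/4620)*(1/232390) = -280133699/4620*1/232390 = -280133699/1073641800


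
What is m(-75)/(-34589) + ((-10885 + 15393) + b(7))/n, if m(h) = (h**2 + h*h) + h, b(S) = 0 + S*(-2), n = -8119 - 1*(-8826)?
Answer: 21077463/3493489 ≈ 6.0334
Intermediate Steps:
n = 707 (n = -8119 + 8826 = 707)
b(S) = -2*S (b(S) = 0 - 2*S = -2*S)
m(h) = h + 2*h**2 (m(h) = (h**2 + h**2) + h = 2*h**2 + h = h + 2*h**2)
m(-75)/(-34589) + ((-10885 + 15393) + b(7))/n = -75*(1 + 2*(-75))/(-34589) + ((-10885 + 15393) - 2*7)/707 = -75*(1 - 150)*(-1/34589) + (4508 - 14)*(1/707) = -75*(-149)*(-1/34589) + 4494*(1/707) = 11175*(-1/34589) + 642/101 = -11175/34589 + 642/101 = 21077463/3493489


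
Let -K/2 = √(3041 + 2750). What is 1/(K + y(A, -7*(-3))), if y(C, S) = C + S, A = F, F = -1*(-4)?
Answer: -25/22539 - 2*√5791/22539 ≈ -0.0078618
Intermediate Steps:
F = 4
A = 4
K = -2*√5791 (K = -2*√(3041 + 2750) = -2*√5791 ≈ -152.20)
1/(K + y(A, -7*(-3))) = 1/(-2*√5791 + (4 - 7*(-3))) = 1/(-2*√5791 + (4 + 21)) = 1/(-2*√5791 + 25) = 1/(25 - 2*√5791)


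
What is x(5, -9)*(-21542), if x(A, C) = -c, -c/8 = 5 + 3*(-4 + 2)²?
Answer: -2929712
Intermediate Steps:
c = -136 (c = -8*(5 + 3*(-4 + 2)²) = -8*(5 + 3*(-2)²) = -8*(5 + 3*4) = -8*(5 + 12) = -8*17 = -136)
x(A, C) = 136 (x(A, C) = -1*(-136) = 136)
x(5, -9)*(-21542) = 136*(-21542) = -2929712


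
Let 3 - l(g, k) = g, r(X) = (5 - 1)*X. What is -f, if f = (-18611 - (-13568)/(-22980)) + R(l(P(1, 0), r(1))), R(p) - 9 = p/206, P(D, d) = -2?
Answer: 22015578967/1183470 ≈ 18603.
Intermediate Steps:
r(X) = 4*X
l(g, k) = 3 - g
R(p) = 9 + p/206
f = -22015578967/1183470 (f = (-18611 - (-13568)/(-22980)) + (9 + (3 - 1*(-2))/206) = (-18611 - (-13568)*(-1)/22980) + (9 + (3 + 2)/206) = (-18611 - 1*3392/5745) + (9 + (1/206)*5) = (-18611 - 3392/5745) + (9 + 5/206) = -106923587/5745 + 1859/206 = -22015578967/1183470 ≈ -18603.)
-f = -1*(-22015578967/1183470) = 22015578967/1183470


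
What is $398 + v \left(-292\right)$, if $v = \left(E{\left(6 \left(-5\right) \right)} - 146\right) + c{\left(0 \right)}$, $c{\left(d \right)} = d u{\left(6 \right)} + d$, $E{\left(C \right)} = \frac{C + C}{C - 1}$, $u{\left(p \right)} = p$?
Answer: $\frac{1316410}{31} \approx 42465.0$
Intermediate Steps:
$E{\left(C \right)} = \frac{2 C}{-1 + C}$
$c{\left(d \right)} = 7 d$ ($c{\left(d \right)} = d 6 + d = 6 d + d = 7 d$)
$v = - \frac{4466}{31}$ ($v = \left(\frac{2 \cdot 6 \left(-5\right)}{-1 + 6 \left(-5\right)} - 146\right) + 7 \cdot 0 = \left(2 \left(-30\right) \frac{1}{-1 - 30} - 146\right) + 0 = \left(2 \left(-30\right) \frac{1}{-31} - 146\right) + 0 = \left(2 \left(-30\right) \left(- \frac{1}{31}\right) - 146\right) + 0 = \left(\frac{60}{31} - 146\right) + 0 = - \frac{4466}{31} + 0 = - \frac{4466}{31} \approx -144.06$)
$398 + v \left(-292\right) = 398 - - \frac{1304072}{31} = 398 + \frac{1304072}{31} = \frac{1316410}{31}$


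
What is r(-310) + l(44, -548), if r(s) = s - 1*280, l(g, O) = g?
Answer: -546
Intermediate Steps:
r(s) = -280 + s (r(s) = s - 280 = -280 + s)
r(-310) + l(44, -548) = (-280 - 310) + 44 = -590 + 44 = -546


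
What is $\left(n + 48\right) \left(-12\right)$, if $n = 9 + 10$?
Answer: $-804$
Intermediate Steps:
$n = 19$
$\left(n + 48\right) \left(-12\right) = \left(19 + 48\right) \left(-12\right) = 67 \left(-12\right) = -804$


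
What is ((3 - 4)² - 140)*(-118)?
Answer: 16402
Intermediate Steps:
((3 - 4)² - 140)*(-118) = ((-1)² - 140)*(-118) = (1 - 140)*(-118) = -139*(-118) = 16402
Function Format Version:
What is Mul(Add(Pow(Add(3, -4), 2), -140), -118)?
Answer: 16402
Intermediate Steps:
Mul(Add(Pow(Add(3, -4), 2), -140), -118) = Mul(Add(Pow(-1, 2), -140), -118) = Mul(Add(1, -140), -118) = Mul(-139, -118) = 16402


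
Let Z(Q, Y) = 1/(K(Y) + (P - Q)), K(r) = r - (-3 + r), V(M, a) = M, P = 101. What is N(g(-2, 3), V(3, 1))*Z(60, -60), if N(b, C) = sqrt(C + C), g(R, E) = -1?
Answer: sqrt(6)/44 ≈ 0.055670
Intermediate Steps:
K(r) = 3 (K(r) = r + (3 - r) = 3)
N(b, C) = sqrt(2)*sqrt(C) (N(b, C) = sqrt(2*C) = sqrt(2)*sqrt(C))
Z(Q, Y) = 1/(104 - Q) (Z(Q, Y) = 1/(3 + (101 - Q)) = 1/(104 - Q))
N(g(-2, 3), V(3, 1))*Z(60, -60) = (sqrt(2)*sqrt(3))/(104 - 1*60) = sqrt(6)/(104 - 60) = sqrt(6)/44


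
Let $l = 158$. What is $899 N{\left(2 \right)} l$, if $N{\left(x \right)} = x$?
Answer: $284084$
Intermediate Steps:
$899 N{\left(2 \right)} l = 899 \cdot 2 \cdot 158 = 1798 \cdot 158 = 284084$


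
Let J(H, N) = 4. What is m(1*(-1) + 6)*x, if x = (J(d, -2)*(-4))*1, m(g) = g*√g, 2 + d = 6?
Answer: -80*√5 ≈ -178.89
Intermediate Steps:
d = 4 (d = -2 + 6 = 4)
m(g) = g^(3/2)
x = -16 (x = (4*(-4))*1 = -16*1 = -16)
m(1*(-1) + 6)*x = (1*(-1) + 6)^(3/2)*(-16) = (-1 + 6)^(3/2)*(-16) = 5^(3/2)*(-16) = (5*√5)*(-16) = -80*√5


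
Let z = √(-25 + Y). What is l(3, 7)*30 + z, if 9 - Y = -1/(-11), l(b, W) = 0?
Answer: I*√1947/11 ≈ 4.0113*I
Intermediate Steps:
Y = 98/11 (Y = 9 - (-1)/(-11) = 9 - (-1)*(-1)/11 = 9 - 1*1/11 = 9 - 1/11 = 98/11 ≈ 8.9091)
z = I*√1947/11 (z = √(-25 + 98/11) = √(-177/11) = I*√1947/11 ≈ 4.0113*I)
l(3, 7)*30 + z = 0*30 + I*√1947/11 = 0 + I*√1947/11 = I*√1947/11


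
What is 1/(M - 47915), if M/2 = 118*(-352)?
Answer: -1/130987 ≈ -7.6343e-6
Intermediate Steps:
M = -83072 (M = 2*(118*(-352)) = 2*(-41536) = -83072)
1/(M - 47915) = 1/(-83072 - 47915) = 1/(-130987) = -1/130987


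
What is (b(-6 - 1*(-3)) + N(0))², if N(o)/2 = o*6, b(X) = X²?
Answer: 81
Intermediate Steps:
N(o) = 12*o (N(o) = 2*(o*6) = 2*(6*o) = 12*o)
(b(-6 - 1*(-3)) + N(0))² = ((-6 - 1*(-3))² + 12*0)² = ((-6 + 3)² + 0)² = ((-3)² + 0)² = (9 + 0)² = 9² = 81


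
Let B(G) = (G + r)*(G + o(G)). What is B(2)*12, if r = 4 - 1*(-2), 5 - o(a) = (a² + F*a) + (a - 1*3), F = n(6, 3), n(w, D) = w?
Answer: -768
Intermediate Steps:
F = 6
o(a) = 8 - a² - 7*a (o(a) = 5 - ((a² + 6*a) + (a - 1*3)) = 5 - ((a² + 6*a) + (a - 3)) = 5 - ((a² + 6*a) + (-3 + a)) = 5 - (-3 + a² + 7*a) = 5 + (3 - a² - 7*a) = 8 - a² - 7*a)
r = 6 (r = 4 + 2 = 6)
B(G) = (6 + G)*(8 - G² - 6*G) (B(G) = (G + 6)*(G + (8 - G² - 7*G)) = (6 + G)*(8 - G² - 6*G))
B(2)*12 = (48 - 1*2³ - 28*2 - 12*2²)*12 = (48 - 1*8 - 56 - 12*4)*12 = (48 - 8 - 56 - 48)*12 = -64*12 = -768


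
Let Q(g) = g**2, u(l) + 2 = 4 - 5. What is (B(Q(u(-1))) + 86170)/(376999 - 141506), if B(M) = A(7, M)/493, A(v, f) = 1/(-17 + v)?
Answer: 424818099/1160980490 ≈ 0.36591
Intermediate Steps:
u(l) = -3 (u(l) = -2 + (4 - 5) = -2 - 1 = -3)
B(M) = -1/4930 (B(M) = 1/((-17 + 7)*493) = (1/493)/(-10) = -1/10*1/493 = -1/4930)
(B(Q(u(-1))) + 86170)/(376999 - 141506) = (-1/4930 + 86170)/(376999 - 141506) = (424818099/4930)/235493 = (424818099/4930)*(1/235493) = 424818099/1160980490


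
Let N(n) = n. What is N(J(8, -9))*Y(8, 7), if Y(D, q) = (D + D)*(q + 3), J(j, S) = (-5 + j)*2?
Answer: 960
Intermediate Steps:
J(j, S) = -10 + 2*j
Y(D, q) = 2*D*(3 + q) (Y(D, q) = (2*D)*(3 + q) = 2*D*(3 + q))
N(J(8, -9))*Y(8, 7) = (-10 + 2*8)*(2*8*(3 + 7)) = (-10 + 16)*(2*8*10) = 6*160 = 960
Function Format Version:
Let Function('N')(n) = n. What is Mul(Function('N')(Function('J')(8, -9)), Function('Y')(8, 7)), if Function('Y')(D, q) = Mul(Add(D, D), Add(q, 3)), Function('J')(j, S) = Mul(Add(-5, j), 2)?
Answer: 960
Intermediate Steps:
Function('J')(j, S) = Add(-10, Mul(2, j))
Function('Y')(D, q) = Mul(2, D, Add(3, q)) (Function('Y')(D, q) = Mul(Mul(2, D), Add(3, q)) = Mul(2, D, Add(3, q)))
Mul(Function('N')(Function('J')(8, -9)), Function('Y')(8, 7)) = Mul(Add(-10, Mul(2, 8)), Mul(2, 8, Add(3, 7))) = Mul(Add(-10, 16), Mul(2, 8, 10)) = Mul(6, 160) = 960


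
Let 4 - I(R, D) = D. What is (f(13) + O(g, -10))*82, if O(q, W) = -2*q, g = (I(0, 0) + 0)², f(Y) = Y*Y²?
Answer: 177530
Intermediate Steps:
I(R, D) = 4 - D
f(Y) = Y³
g = 16 (g = ((4 - 1*0) + 0)² = ((4 + 0) + 0)² = (4 + 0)² = 4² = 16)
(f(13) + O(g, -10))*82 = (13³ - 2*16)*82 = (2197 - 32)*82 = 2165*82 = 177530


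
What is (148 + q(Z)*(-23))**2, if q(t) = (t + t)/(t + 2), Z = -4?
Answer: 3136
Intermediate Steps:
q(t) = 2*t/(2 + t) (q(t) = (2*t)/(2 + t) = 2*t/(2 + t))
(148 + q(Z)*(-23))**2 = (148 + (2*(-4)/(2 - 4))*(-23))**2 = (148 + (2*(-4)/(-2))*(-23))**2 = (148 + (2*(-4)*(-1/2))*(-23))**2 = (148 + 4*(-23))**2 = (148 - 92)**2 = 56**2 = 3136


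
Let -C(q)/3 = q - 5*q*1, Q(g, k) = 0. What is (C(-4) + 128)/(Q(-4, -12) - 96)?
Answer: -5/6 ≈ -0.83333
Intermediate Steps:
C(q) = 12*q (C(q) = -3*(q - 5*q*1) = -3*(q - 5*q) = -(-12)*q = 12*q)
(C(-4) + 128)/(Q(-4, -12) - 96) = (12*(-4) + 128)/(0 - 96) = (-48 + 128)/(-96) = -1/96*80 = -5/6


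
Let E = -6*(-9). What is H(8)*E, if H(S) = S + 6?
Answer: 756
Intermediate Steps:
E = 54
H(S) = 6 + S
H(8)*E = (6 + 8)*54 = 14*54 = 756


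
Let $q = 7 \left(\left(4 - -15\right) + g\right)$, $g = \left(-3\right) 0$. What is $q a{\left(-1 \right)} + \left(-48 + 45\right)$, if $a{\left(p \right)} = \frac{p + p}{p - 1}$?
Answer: $130$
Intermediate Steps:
$g = 0$
$a{\left(p \right)} = \frac{2 p}{-1 + p}$
$q = 133$ ($q = 7 \left(\left(4 - -15\right) + 0\right) = 7 \left(\left(4 + 15\right) + 0\right) = 7 \left(19 + 0\right) = 7 \cdot 19 = 133$)
$q a{\left(-1 \right)} + \left(-48 + 45\right) = 133 \cdot 2 \left(-1\right) \frac{1}{-1 - 1} + \left(-48 + 45\right) = 133 \cdot 2 \left(-1\right) \frac{1}{-2} - 3 = 133 \cdot 2 \left(-1\right) \left(- \frac{1}{2}\right) - 3 = 133 \cdot 1 - 3 = 133 - 3 = 130$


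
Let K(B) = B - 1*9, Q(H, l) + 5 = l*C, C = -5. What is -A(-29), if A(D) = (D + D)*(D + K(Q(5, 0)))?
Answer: -2494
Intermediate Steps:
Q(H, l) = -5 - 5*l (Q(H, l) = -5 + l*(-5) = -5 - 5*l)
K(B) = -9 + B (K(B) = B - 9 = -9 + B)
A(D) = 2*D*(-14 + D) (A(D) = (D + D)*(D + (-9 + (-5 - 5*0))) = (2*D)*(D + (-9 + (-5 + 0))) = (2*D)*(D + (-9 - 5)) = (2*D)*(D - 14) = (2*D)*(-14 + D) = 2*D*(-14 + D))
-A(-29) = -2*(-29)*(-14 - 29) = -2*(-29)*(-43) = -1*2494 = -2494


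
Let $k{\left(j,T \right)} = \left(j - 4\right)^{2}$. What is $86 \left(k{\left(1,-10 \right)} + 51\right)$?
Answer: $5160$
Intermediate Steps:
$k{\left(j,T \right)} = \left(-4 + j\right)^{2}$
$86 \left(k{\left(1,-10 \right)} + 51\right) = 86 \left(\left(-4 + 1\right)^{2} + 51\right) = 86 \left(\left(-3\right)^{2} + 51\right) = 86 \left(9 + 51\right) = 86 \cdot 60 = 5160$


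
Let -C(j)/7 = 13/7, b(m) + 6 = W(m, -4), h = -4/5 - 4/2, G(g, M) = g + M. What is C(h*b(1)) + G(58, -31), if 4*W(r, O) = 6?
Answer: 14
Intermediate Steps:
W(r, O) = 3/2 (W(r, O) = (1/4)*6 = 3/2)
G(g, M) = M + g
h = -14/5 (h = -4*1/5 - 4*1/2 = -4/5 - 2 = -14/5 ≈ -2.8000)
b(m) = -9/2 (b(m) = -6 + 3/2 = -9/2)
C(j) = -13 (C(j) = -91/7 = -7*13/7 = -13)
C(h*b(1)) + G(58, -31) = -13 + (-31 + 58) = -13 + 27 = 14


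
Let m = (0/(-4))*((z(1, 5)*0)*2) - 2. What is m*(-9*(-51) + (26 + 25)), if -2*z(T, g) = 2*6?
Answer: -1020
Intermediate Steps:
z(T, g) = -6
m = -2 (m = (0/(-4))*(-6*0*2) - 2 = (0*(-¼))*(0*2) - 2 = 0*0 - 2 = 0 - 2 = -2)
m*(-9*(-51) + (26 + 25)) = -2*(-9*(-51) + (26 + 25)) = -2*(459 + 51) = -2*510 = -1020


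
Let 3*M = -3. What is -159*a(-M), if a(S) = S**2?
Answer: -159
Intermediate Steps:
M = -1 (M = (1/3)*(-3) = -1)
-159*a(-M) = -159*(-1*(-1))**2 = -159*1**2 = -159*1 = -159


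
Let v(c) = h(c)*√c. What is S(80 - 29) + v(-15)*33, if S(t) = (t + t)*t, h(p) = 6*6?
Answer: 5202 + 1188*I*√15 ≈ 5202.0 + 4601.1*I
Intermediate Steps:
h(p) = 36
v(c) = 36*√c
S(t) = 2*t² (S(t) = (2*t)*t = 2*t²)
S(80 - 29) + v(-15)*33 = 2*(80 - 29)² + (36*√(-15))*33 = 2*51² + (36*(I*√15))*33 = 2*2601 + (36*I*√15)*33 = 5202 + 1188*I*√15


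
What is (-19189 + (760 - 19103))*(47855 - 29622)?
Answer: -684320956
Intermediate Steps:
(-19189 + (760 - 19103))*(47855 - 29622) = (-19189 - 18343)*18233 = -37532*18233 = -684320956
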